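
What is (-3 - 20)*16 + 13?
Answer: -355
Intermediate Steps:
(-3 - 20)*16 + 13 = -23*16 + 13 = -368 + 13 = -355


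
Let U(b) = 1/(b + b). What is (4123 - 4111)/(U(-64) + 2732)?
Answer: 512/116565 ≈ 0.0043924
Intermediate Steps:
U(b) = 1/(2*b)
(4123 - 4111)/(U(-64) + 2732) = (4123 - 4111)/((½)/(-64) + 2732) = 12/((½)*(-1/64) + 2732) = 12/(-1/128 + 2732) = 12/(349695/128) = 12*(128/349695) = 512/116565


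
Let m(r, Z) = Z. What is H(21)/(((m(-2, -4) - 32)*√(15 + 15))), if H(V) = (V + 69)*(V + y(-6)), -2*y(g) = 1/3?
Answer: -125*√30/72 ≈ -9.5091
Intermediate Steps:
y(g) = -⅙ (y(g) = -½/3 = -½*⅓ = -⅙)
H(V) = (69 + V)*(-⅙ + V) (H(V) = (V + 69)*(V - ⅙) = (69 + V)*(-⅙ + V))
H(21)/(((m(-2, -4) - 32)*√(15 + 15))) = (-23/2 + 21² + (413/6)*21)/(((-4 - 32)*√(15 + 15))) = (-23/2 + 441 + 2891/2)/((-36*√30)) = 1875*(-√30/1080) = -125*√30/72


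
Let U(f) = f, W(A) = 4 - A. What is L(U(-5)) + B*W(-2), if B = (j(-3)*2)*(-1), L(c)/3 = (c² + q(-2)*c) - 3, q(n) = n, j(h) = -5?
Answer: 156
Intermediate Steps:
L(c) = -9 - 6*c + 3*c² (L(c) = 3*((c² - 2*c) - 3) = 3*(-3 + c² - 2*c) = -9 - 6*c + 3*c²)
B = 10 (B = -5*2*(-1) = -10*(-1) = 10)
L(U(-5)) + B*W(-2) = (-9 - 6*(-5) + 3*(-5)²) + 10*(4 - 1*(-2)) = (-9 + 30 + 3*25) + 10*(4 + 2) = (-9 + 30 + 75) + 10*6 = 96 + 60 = 156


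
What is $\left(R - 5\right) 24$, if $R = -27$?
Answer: $-768$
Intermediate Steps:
$\left(R - 5\right) 24 = \left(-27 - 5\right) 24 = \left(-32\right) 24 = -768$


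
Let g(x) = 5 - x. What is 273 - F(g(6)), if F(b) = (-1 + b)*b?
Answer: 271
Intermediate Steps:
F(b) = b*(-1 + b)
273 - F(g(6)) = 273 - (5 - 1*6)*(-1 + (5 - 1*6)) = 273 - (5 - 6)*(-1 + (5 - 6)) = 273 - (-1)*(-1 - 1) = 273 - (-1)*(-2) = 273 - 1*2 = 273 - 2 = 271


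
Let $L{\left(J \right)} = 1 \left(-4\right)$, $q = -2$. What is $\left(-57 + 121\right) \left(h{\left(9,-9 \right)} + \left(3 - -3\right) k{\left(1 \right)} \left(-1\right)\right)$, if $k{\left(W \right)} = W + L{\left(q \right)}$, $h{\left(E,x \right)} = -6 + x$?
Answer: $192$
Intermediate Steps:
$L{\left(J \right)} = -4$
$k{\left(W \right)} = -4 + W$ ($k{\left(W \right)} = W - 4 = -4 + W$)
$\left(-57 + 121\right) \left(h{\left(9,-9 \right)} + \left(3 - -3\right) k{\left(1 \right)} \left(-1\right)\right) = \left(-57 + 121\right) \left(\left(-6 - 9\right) + \left(3 - -3\right) \left(-4 + 1\right) \left(-1\right)\right) = 64 \left(-15 + \left(3 + 3\right) \left(-3\right) \left(-1\right)\right) = 64 \left(-15 + 6 \left(-3\right) \left(-1\right)\right) = 64 \left(-15 - -18\right) = 64 \left(-15 + 18\right) = 64 \cdot 3 = 192$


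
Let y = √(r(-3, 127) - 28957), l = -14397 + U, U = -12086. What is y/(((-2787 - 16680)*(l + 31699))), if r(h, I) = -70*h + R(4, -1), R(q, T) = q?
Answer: -I*√28743/101539872 ≈ -1.6697e-6*I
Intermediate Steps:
l = -26483 (l = -14397 - 12086 = -26483)
r(h, I) = 4 - 70*h (r(h, I) = -70*h + 4 = 4 - 70*h)
y = I*√28743 (y = √((4 - 70*(-3)) - 28957) = √((4 + 210) - 28957) = √(214 - 28957) = √(-28743) = I*√28743 ≈ 169.54*I)
y/(((-2787 - 16680)*(l + 31699))) = (I*√28743)/(((-2787 - 16680)*(-26483 + 31699))) = (I*√28743)/((-19467*5216)) = (I*√28743)/(-101539872) = (I*√28743)*(-1/101539872) = -I*√28743/101539872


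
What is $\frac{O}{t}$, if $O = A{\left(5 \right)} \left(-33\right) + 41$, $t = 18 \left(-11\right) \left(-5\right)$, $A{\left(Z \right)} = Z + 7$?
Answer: $- \frac{71}{198} \approx -0.35859$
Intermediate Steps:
$A{\left(Z \right)} = 7 + Z$
$t = 990$ ($t = \left(-198\right) \left(-5\right) = 990$)
$O = -355$ ($O = \left(7 + 5\right) \left(-33\right) + 41 = 12 \left(-33\right) + 41 = -396 + 41 = -355$)
$\frac{O}{t} = - \frac{355}{990} = \left(-355\right) \frac{1}{990} = - \frac{71}{198}$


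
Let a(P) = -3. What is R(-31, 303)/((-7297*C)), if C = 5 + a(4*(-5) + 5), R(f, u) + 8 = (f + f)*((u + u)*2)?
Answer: 37576/7297 ≈ 5.1495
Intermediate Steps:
R(f, u) = -8 + 8*f*u (R(f, u) = -8 + (f + f)*((u + u)*2) = -8 + (2*f)*((2*u)*2) = -8 + (2*f)*(4*u) = -8 + 8*f*u)
C = 2 (C = 5 - 3 = 2)
R(-31, 303)/((-7297*C)) = (-8 + 8*(-31)*303)/((-7297*2)) = (-8 - 75144)/(-14594) = -75152*(-1/14594) = 37576/7297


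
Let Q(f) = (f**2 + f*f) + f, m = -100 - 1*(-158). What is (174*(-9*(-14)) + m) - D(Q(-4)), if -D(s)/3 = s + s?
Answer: 22150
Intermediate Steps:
m = 58 (m = -100 + 158 = 58)
Q(f) = f + 2*f**2 (Q(f) = (f**2 + f**2) + f = 2*f**2 + f = f + 2*f**2)
D(s) = -6*s (D(s) = -3*(s + s) = -6*s)
(174*(-9*(-14)) + m) - D(Q(-4)) = (174*(-9*(-14)) + 58) - (-6)*(-4*(1 + 2*(-4))) = (174*126 + 58) - (-6)*(-4*(1 - 8)) = (21924 + 58) - (-6)*(-4*(-7)) = 21982 - (-6)*28 = 21982 - 1*(-168) = 21982 + 168 = 22150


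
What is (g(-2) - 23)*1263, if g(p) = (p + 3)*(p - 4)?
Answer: -36627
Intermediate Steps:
g(p) = (-4 + p)*(3 + p) (g(p) = (3 + p)*(-4 + p) = (-4 + p)*(3 + p))
(g(-2) - 23)*1263 = ((-12 + (-2)**2 - 1*(-2)) - 23)*1263 = ((-12 + 4 + 2) - 23)*1263 = (-6 - 23)*1263 = -29*1263 = -36627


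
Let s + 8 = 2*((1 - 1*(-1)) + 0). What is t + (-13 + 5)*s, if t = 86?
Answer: 118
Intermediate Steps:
s = -4 (s = -8 + 2*((1 - 1*(-1)) + 0) = -8 + 2*((1 + 1) + 0) = -8 + 2*(2 + 0) = -8 + 2*2 = -8 + 4 = -4)
t + (-13 + 5)*s = 86 + (-13 + 5)*(-4) = 86 - 8*(-4) = 86 + 32 = 118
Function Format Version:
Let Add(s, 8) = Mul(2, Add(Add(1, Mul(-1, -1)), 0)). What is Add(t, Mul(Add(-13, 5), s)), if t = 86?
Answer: 118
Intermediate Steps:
s = -4 (s = Add(-8, Mul(2, Add(Add(1, Mul(-1, -1)), 0))) = Add(-8, Mul(2, Add(Add(1, 1), 0))) = Add(-8, Mul(2, Add(2, 0))) = Add(-8, Mul(2, 2)) = Add(-8, 4) = -4)
Add(t, Mul(Add(-13, 5), s)) = Add(86, Mul(Add(-13, 5), -4)) = Add(86, Mul(-8, -4)) = Add(86, 32) = 118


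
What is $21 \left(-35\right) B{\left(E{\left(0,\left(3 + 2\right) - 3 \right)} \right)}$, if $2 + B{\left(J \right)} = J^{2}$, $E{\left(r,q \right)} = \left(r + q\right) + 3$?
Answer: $-16905$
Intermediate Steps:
$E{\left(r,q \right)} = 3 + q + r$ ($E{\left(r,q \right)} = \left(q + r\right) + 3 = 3 + q + r$)
$B{\left(J \right)} = -2 + J^{2}$
$21 \left(-35\right) B{\left(E{\left(0,\left(3 + 2\right) - 3 \right)} \right)} = 21 \left(-35\right) \left(-2 + \left(3 + \left(\left(3 + 2\right) - 3\right) + 0\right)^{2}\right) = - 735 \left(-2 + \left(3 + \left(5 - 3\right) + 0\right)^{2}\right) = - 735 \left(-2 + \left(3 + 2 + 0\right)^{2}\right) = - 735 \left(-2 + 5^{2}\right) = - 735 \left(-2 + 25\right) = \left(-735\right) 23 = -16905$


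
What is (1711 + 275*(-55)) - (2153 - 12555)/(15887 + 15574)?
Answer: -422007452/31461 ≈ -13414.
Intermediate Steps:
(1711 + 275*(-55)) - (2153 - 12555)/(15887 + 15574) = (1711 - 15125) - (-10402)/31461 = -13414 - (-10402)/31461 = -13414 - 1*(-10402/31461) = -13414 + 10402/31461 = -422007452/31461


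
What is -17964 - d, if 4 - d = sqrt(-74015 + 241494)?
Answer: -17968 + 13*sqrt(991) ≈ -17559.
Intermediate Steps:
d = 4 - 13*sqrt(991) (d = 4 - sqrt(-74015 + 241494) = 4 - sqrt(167479) = 4 - 13*sqrt(991) ≈ -405.24)
-17964 - d = -17964 - (4 - 13*sqrt(991)) = -17964 + (-4 + 13*sqrt(991)) = -17968 + 13*sqrt(991)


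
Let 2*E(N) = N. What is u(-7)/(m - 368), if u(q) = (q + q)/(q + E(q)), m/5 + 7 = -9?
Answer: -1/336 ≈ -0.0029762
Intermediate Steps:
m = -80 (m = -35 + 5*(-9) = -35 - 45 = -80)
E(N) = N/2
u(q) = 4/3 (u(q) = (q + q)/(q + q/2) = (2*q)/((3*q/2)) = (2*q)*(2/(3*q)) = 4/3)
u(-7)/(m - 368) = 4/(3*(-80 - 368)) = (4/3)/(-448) = (4/3)*(-1/448) = -1/336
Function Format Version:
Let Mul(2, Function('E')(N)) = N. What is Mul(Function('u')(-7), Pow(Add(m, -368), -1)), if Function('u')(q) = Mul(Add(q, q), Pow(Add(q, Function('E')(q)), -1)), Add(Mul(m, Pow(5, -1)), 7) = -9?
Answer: Rational(-1, 336) ≈ -0.0029762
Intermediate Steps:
m = -80 (m = Add(-35, Mul(5, -9)) = Add(-35, -45) = -80)
Function('E')(N) = Mul(Rational(1, 2), N)
Function('u')(q) = Rational(4, 3) (Function('u')(q) = Mul(Add(q, q), Pow(Add(q, Mul(Rational(1, 2), q)), -1)) = Mul(Mul(2, q), Pow(Mul(Rational(3, 2), q), -1)) = Mul(Mul(2, q), Mul(Rational(2, 3), Pow(q, -1))) = Rational(4, 3))
Mul(Function('u')(-7), Pow(Add(m, -368), -1)) = Mul(Rational(4, 3), Pow(Add(-80, -368), -1)) = Mul(Rational(4, 3), Pow(-448, -1)) = Mul(Rational(4, 3), Rational(-1, 448)) = Rational(-1, 336)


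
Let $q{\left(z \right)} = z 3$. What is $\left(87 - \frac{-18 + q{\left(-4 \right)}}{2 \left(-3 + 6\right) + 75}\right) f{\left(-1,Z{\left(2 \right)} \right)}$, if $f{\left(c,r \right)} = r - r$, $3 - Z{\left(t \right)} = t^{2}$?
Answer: $0$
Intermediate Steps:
$q{\left(z \right)} = 3 z$
$Z{\left(t \right)} = 3 - t^{2}$
$f{\left(c,r \right)} = 0$
$\left(87 - \frac{-18 + q{\left(-4 \right)}}{2 \left(-3 + 6\right) + 75}\right) f{\left(-1,Z{\left(2 \right)} \right)} = \left(87 - \frac{-18 + 3 \left(-4\right)}{2 \left(-3 + 6\right) + 75}\right) 0 = \left(87 - \frac{-18 - 12}{2 \cdot 3 + 75}\right) 0 = \left(87 - - \frac{30}{6 + 75}\right) 0 = \left(87 - - \frac{30}{81}\right) 0 = \left(87 - \left(-30\right) \frac{1}{81}\right) 0 = \left(87 - - \frac{10}{27}\right) 0 = \left(87 + \frac{10}{27}\right) 0 = \frac{2359}{27} \cdot 0 = 0$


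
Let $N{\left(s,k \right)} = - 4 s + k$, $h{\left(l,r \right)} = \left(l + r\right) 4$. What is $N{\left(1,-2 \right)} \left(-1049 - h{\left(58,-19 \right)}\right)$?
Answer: $7230$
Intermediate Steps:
$h{\left(l,r \right)} = 4 l + 4 r$
$N{\left(s,k \right)} = k - 4 s$
$N{\left(1,-2 \right)} \left(-1049 - h{\left(58,-19 \right)}\right) = \left(-2 - 4\right) \left(-1049 - \left(4 \cdot 58 + 4 \left(-19\right)\right)\right) = \left(-2 - 4\right) \left(-1049 - \left(232 - 76\right)\right) = - 6 \left(-1049 - 156\right) = \left(-6\right) \left(-1205\right) = 7230$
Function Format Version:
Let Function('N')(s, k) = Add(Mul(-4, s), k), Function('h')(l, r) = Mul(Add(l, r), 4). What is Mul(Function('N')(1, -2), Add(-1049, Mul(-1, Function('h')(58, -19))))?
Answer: 7230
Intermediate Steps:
Function('h')(l, r) = Add(Mul(4, l), Mul(4, r))
Function('N')(s, k) = Add(k, Mul(-4, s))
Mul(Function('N')(1, -2), Add(-1049, Mul(-1, Function('h')(58, -19)))) = Mul(Add(-2, Mul(-4, 1)), Add(-1049, Mul(-1, Add(Mul(4, 58), Mul(4, -19))))) = Mul(Add(-2, -4), Add(-1049, Mul(-1, Add(232, -76)))) = Mul(-6, Add(-1049, Mul(-1, 156))) = Mul(-6, Add(-1049, -156)) = Mul(-6, -1205) = 7230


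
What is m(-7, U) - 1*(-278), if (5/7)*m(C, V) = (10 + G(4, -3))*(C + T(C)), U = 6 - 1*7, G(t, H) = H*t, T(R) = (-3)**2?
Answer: 1362/5 ≈ 272.40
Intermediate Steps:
T(R) = 9
U = -1 (U = 6 - 7 = -1)
m(C, V) = -126/5 - 14*C/5 (m(C, V) = 7*((10 - 3*4)*(C + 9))/5 = 7*((10 - 12)*(9 + C))/5 = 7*(-2*(9 + C))/5 = 7*(-18 - 2*C)/5 = -126/5 - 14*C/5)
m(-7, U) - 1*(-278) = (-126/5 - 14/5*(-7)) - 1*(-278) = (-126/5 + 98/5) + 278 = -28/5 + 278 = 1362/5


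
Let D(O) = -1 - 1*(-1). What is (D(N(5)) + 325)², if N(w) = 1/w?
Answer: 105625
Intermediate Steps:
D(O) = 0 (D(O) = -1 + 1 = 0)
(D(N(5)) + 325)² = (0 + 325)² = 325² = 105625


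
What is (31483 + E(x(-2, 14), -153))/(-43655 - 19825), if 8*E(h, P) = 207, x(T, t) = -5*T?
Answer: -252071/507840 ≈ -0.49636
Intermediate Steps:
E(h, P) = 207/8 (E(h, P) = (⅛)*207 = 207/8)
(31483 + E(x(-2, 14), -153))/(-43655 - 19825) = (31483 + 207/8)/(-43655 - 19825) = (252071/8)/(-63480) = (252071/8)*(-1/63480) = -252071/507840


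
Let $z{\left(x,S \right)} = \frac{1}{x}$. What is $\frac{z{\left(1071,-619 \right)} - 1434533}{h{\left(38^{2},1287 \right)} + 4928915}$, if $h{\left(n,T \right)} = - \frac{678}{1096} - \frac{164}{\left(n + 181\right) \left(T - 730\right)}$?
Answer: $- \frac{762059940903157000}{2618363052298620963} \approx -0.29104$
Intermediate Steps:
$h{\left(n,T \right)} = - \frac{339}{548} - \frac{164}{\left(-730 + T\right) \left(181 + n\right)}$ ($h{\left(n,T \right)} = \left(-678\right) \frac{1}{1096} - \frac{164}{\left(181 + n\right) \left(-730 + T\right)} = - \frac{339}{548} - \frac{164}{\left(-730 + T\right) \left(181 + n\right)}$)
$\frac{z{\left(1071,-619 \right)} - 1434533}{h{\left(38^{2},1287 \right)} + 4928915} = \frac{\frac{1}{1071} - 1434533}{\frac{44702198 - 78969033 + 247470 \cdot 38^{2} - 436293 \cdot 38^{2}}{548 \left(-132130 - 730 \cdot 38^{2} + 181 \cdot 1287 + 1287 \cdot 38^{2}\right)} + 4928915} = \frac{\frac{1}{1071} - 1434533}{\frac{44702198 - 78969033 + 247470 \cdot 1444 - 436293 \cdot 1444}{548 \left(-132130 - 1054120 + 232947 + 1287 \cdot 1444\right)} + 4928915} = - \frac{1536384842}{1071 \left(\frac{44702198 - 78969033 + 357346680 - 630007092}{548 \left(-132130 - 1054120 + 232947 + 1858428\right)} + 4928915\right)} = - \frac{1536384842}{1071 \left(\frac{1}{548} \cdot \frac{1}{905125} \left(-306927247\right) + 4928915\right)} = - \frac{1536384842}{1071 \left(- \frac{306927247}{496008500} + 4928915\right)} = - \frac{1536384842}{1071 \cdot \frac{2444783428850253}{496008500}} = \left(- \frac{1536384842}{1071}\right) \frac{496008500}{2444783428850253} = - \frac{762059940903157000}{2618363052298620963}$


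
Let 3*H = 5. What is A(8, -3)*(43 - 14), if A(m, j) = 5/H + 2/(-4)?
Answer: 145/2 ≈ 72.500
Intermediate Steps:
H = 5/3 (H = (⅓)*5 = 5/3 ≈ 1.6667)
A(m, j) = 5/2 (A(m, j) = 5/(5/3) + 2/(-4) = 5*(⅗) + 2*(-¼) = 3 - ½ = 5/2)
A(8, -3)*(43 - 14) = 5*(43 - 14)/2 = (5/2)*29 = 145/2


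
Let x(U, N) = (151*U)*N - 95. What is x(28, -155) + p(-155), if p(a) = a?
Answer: -655590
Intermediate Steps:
x(U, N) = -95 + 151*N*U (x(U, N) = 151*N*U - 95 = -95 + 151*N*U)
x(28, -155) + p(-155) = (-95 + 151*(-155)*28) - 155 = (-95 - 655340) - 155 = -655435 - 155 = -655590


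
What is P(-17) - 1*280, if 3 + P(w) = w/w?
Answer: -282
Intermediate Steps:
P(w) = -2 (P(w) = -3 + w/w = -3 + 1 = -2)
P(-17) - 1*280 = -2 - 1*280 = -2 - 280 = -282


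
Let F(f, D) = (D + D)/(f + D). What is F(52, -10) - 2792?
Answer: -58642/21 ≈ -2792.5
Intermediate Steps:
F(f, D) = 2*D/(D + f) (F(f, D) = (2*D)/(D + f) = 2*D/(D + f))
F(52, -10) - 2792 = 2*(-10)/(-10 + 52) - 2792 = 2*(-10)/42 - 2792 = 2*(-10)*(1/42) - 2792 = -10/21 - 2792 = -58642/21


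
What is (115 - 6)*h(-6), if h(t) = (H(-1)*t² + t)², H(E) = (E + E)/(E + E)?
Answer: 98100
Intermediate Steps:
H(E) = 1 (H(E) = (2*E)/((2*E)) = (2*E)*(1/(2*E)) = 1)
h(t) = (t + t²)² (h(t) = (1*t² + t)² = (t² + t)² = (t + t²)²)
(115 - 6)*h(-6) = (115 - 6)*((-6)²*(1 - 6)²) = 109*(36*(-5)²) = 109*(36*25) = 109*900 = 98100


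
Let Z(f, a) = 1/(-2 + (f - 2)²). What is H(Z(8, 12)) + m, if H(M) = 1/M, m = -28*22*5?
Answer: -3046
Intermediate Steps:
Z(f, a) = 1/(-2 + (-2 + f)²)
m = -3080 (m = -616*5 = -3080)
H(Z(8, 12)) + m = 1/(1/(-2 + (-2 + 8)²)) - 3080 = 1/(1/(-2 + 6²)) - 3080 = 1/(1/(-2 + 36)) - 3080 = 1/(1/34) - 3080 = 34 - 3080 = -3046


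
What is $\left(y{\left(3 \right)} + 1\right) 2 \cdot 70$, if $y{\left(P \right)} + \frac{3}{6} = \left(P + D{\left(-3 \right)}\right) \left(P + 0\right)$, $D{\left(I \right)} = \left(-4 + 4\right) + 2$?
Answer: $2170$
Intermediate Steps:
$D{\left(I \right)} = 2$ ($D{\left(I \right)} = 0 + 2 = 2$)
$y{\left(P \right)} = - \frac{1}{2} + P \left(2 + P\right)$ ($y{\left(P \right)} = - \frac{1}{2} + \left(P + 2\right) \left(P + 0\right) = - \frac{1}{2} + \left(2 + P\right) P = - \frac{1}{2} + P \left(2 + P\right)$)
$\left(y{\left(3 \right)} + 1\right) 2 \cdot 70 = \left(\left(- \frac{1}{2} + 3^{2} + 2 \cdot 3\right) + 1\right) 2 \cdot 70 = \left(\left(- \frac{1}{2} + 9 + 6\right) + 1\right) 2 \cdot 70 = \left(\frac{29}{2} + 1\right) 2 \cdot 70 = \frac{31}{2} \cdot 2 \cdot 70 = 31 \cdot 70 = 2170$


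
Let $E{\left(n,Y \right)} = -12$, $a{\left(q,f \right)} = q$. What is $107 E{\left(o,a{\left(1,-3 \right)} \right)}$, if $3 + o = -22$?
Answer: $-1284$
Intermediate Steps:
$o = -25$ ($o = -3 - 22 = -25$)
$107 E{\left(o,a{\left(1,-3 \right)} \right)} = 107 \left(-12\right) = -1284$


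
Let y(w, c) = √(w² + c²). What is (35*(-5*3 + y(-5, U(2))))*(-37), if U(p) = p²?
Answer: 19425 - 1295*√41 ≈ 11133.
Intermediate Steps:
y(w, c) = √(c² + w²)
(35*(-5*3 + y(-5, U(2))))*(-37) = (35*(-5*3 + √((2²)² + (-5)²)))*(-37) = (35*(-15 + √(4² + 25)))*(-37) = (35*(-15 + √(16 + 25)))*(-37) = (35*(-15 + √41))*(-37) = (-525 + 35*√41)*(-37) = 19425 - 1295*√41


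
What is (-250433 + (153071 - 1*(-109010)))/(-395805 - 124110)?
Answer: -11648/519915 ≈ -0.022404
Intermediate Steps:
(-250433 + (153071 - 1*(-109010)))/(-395805 - 124110) = (-250433 + (153071 + 109010))/(-519915) = (-250433 + 262081)*(-1/519915) = 11648*(-1/519915) = -11648/519915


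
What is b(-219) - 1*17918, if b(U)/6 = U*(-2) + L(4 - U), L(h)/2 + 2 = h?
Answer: -12638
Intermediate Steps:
L(h) = -4 + 2*h
b(U) = 24 - 24*U (b(U) = 6*(U*(-2) + (-4 + 2*(4 - U))) = 6*(-2*U + (-4 + (8 - 2*U))) = 6*(-2*U + (4 - 2*U)) = 6*(4 - 4*U) = 24 - 24*U)
b(-219) - 1*17918 = (24 - 24*(-219)) - 1*17918 = (24 + 5256) - 17918 = 5280 - 17918 = -12638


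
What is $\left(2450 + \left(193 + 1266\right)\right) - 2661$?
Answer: $1248$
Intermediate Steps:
$\left(2450 + \left(193 + 1266\right)\right) - 2661 = \left(2450 + 1459\right) - 2661 = 3909 - 2661 = 1248$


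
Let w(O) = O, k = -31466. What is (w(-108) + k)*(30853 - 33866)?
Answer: 95132462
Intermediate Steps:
(w(-108) + k)*(30853 - 33866) = (-108 - 31466)*(30853 - 33866) = -31574*(-3013) = 95132462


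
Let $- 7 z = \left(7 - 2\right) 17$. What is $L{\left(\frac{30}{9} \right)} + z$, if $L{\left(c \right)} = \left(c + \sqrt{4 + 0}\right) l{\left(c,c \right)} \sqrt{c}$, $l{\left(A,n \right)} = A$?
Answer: $- \frac{85}{7} + \frac{160 \sqrt{30}}{27} \approx 20.315$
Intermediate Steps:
$z = - \frac{85}{7}$ ($z = - \frac{\left(7 - 2\right) 17}{7} = - \frac{5 \cdot 17}{7} = \left(- \frac{1}{7}\right) 85 = - \frac{85}{7} \approx -12.143$)
$L{\left(c \right)} = c^{\frac{3}{2}} \left(2 + c\right)$ ($L{\left(c \right)} = \left(c + \sqrt{4 + 0}\right) c \sqrt{c} = \left(c + \sqrt{4}\right) c \sqrt{c} = \left(c + 2\right) c \sqrt{c} = \left(2 + c\right) c \sqrt{c} = c \left(2 + c\right) \sqrt{c} = c^{\frac{3}{2}} \left(2 + c\right)$)
$L{\left(\frac{30}{9} \right)} + z = \left(\frac{30}{9}\right)^{\frac{3}{2}} \left(2 + \frac{30}{9}\right) - \frac{85}{7} = \left(30 \cdot \frac{1}{9}\right)^{\frac{3}{2}} \left(2 + 30 \cdot \frac{1}{9}\right) - \frac{85}{7} = \left(\frac{10}{3}\right)^{\frac{3}{2}} \left(2 + \frac{10}{3}\right) - \frac{85}{7} = \frac{10 \sqrt{30}}{9} \cdot \frac{16}{3} - \frac{85}{7} = \frac{160 \sqrt{30}}{27} - \frac{85}{7} = - \frac{85}{7} + \frac{160 \sqrt{30}}{27}$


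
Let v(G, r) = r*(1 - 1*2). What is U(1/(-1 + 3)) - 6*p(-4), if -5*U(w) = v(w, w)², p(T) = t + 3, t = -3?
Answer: -1/20 ≈ -0.050000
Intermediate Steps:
p(T) = 0 (p(T) = -3 + 3 = 0)
v(G, r) = -r (v(G, r) = r*(1 - 2) = r*(-1) = -r)
U(w) = -w²/5
U(1/(-1 + 3)) - 6*p(-4) = -1/(5*(-1 + 3)²) - 6*0 = -(1/2)²/5 + 0 = -(½)²/5 + 0 = -⅕*¼ + 0 = -1/20 + 0 = -1/20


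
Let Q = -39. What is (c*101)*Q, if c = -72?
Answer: 283608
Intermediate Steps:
(c*101)*Q = -72*101*(-39) = -7272*(-39) = 283608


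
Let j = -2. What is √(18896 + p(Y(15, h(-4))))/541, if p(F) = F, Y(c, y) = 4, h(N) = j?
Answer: 30*√21/541 ≈ 0.25412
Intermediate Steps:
h(N) = -2
√(18896 + p(Y(15, h(-4))))/541 = √(18896 + 4)/541 = √18900*(1/541) = (30*√21)*(1/541) = 30*√21/541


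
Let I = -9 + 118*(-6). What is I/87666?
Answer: -239/29222 ≈ -0.0081788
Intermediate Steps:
I = -717 (I = -9 - 708 = -717)
I/87666 = -717/87666 = -717*1/87666 = -239/29222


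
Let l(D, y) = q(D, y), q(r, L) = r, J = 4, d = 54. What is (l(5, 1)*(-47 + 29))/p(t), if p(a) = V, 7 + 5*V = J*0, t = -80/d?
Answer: 450/7 ≈ 64.286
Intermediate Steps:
l(D, y) = D
t = -40/27 (t = -80/54 = -80*1/54 = -40/27 ≈ -1.4815)
V = -7/5 (V = -7/5 + (4*0)/5 = -7/5 + (⅕)*0 = -7/5 + 0 = -7/5 ≈ -1.4000)
p(a) = -7/5
(l(5, 1)*(-47 + 29))/p(t) = (5*(-47 + 29))/(-7/5) = (5*(-18))*(-5/7) = -90*(-5/7) = 450/7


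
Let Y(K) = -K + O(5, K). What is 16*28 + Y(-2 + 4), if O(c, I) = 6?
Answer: 452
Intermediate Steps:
Y(K) = 6 - K (Y(K) = -K + 6 = 6 - K)
16*28 + Y(-2 + 4) = 16*28 + (6 - (-2 + 4)) = 448 + (6 - 1*2) = 448 + (6 - 2) = 448 + 4 = 452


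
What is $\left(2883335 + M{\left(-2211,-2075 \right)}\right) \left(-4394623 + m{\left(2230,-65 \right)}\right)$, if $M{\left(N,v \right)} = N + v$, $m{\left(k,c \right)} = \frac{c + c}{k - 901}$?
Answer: $- \frac{5604984509171251}{443} \approx -1.2652 \cdot 10^{13}$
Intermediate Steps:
$m{\left(k,c \right)} = \frac{2 c}{-901 + k}$
$\left(2883335 + M{\left(-2211,-2075 \right)}\right) \left(-4394623 + m{\left(2230,-65 \right)}\right) = \left(2883335 - 4286\right) \left(-4394623 + 2 \left(-65\right) \frac{1}{-901 + 2230}\right) = \left(2883335 - 4286\right) \left(-4394623 + 2 \left(-65\right) \frac{1}{1329}\right) = 2879049 \left(-4394623 + 2 \left(-65\right) \frac{1}{1329}\right) = 2879049 \left(-4394623 - \frac{130}{1329}\right) = 2879049 \left(- \frac{5840454097}{1329}\right) = - \frac{5604984509171251}{443}$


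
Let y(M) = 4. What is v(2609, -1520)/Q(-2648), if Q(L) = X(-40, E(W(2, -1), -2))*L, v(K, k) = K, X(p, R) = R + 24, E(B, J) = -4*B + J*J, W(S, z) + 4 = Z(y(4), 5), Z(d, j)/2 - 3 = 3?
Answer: 2609/10592 ≈ 0.24632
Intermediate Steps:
Z(d, j) = 12 (Z(d, j) = 6 + 2*3 = 6 + 6 = 12)
W(S, z) = 8 (W(S, z) = -4 + 12 = 8)
E(B, J) = J² - 4*B (E(B, J) = -4*B + J² = J² - 4*B)
X(p, R) = 24 + R
Q(L) = -4*L (Q(L) = (24 + ((-2)² - 4*8))*L = (24 + (4 - 32))*L = (24 - 28)*L = -4*L)
v(2609, -1520)/Q(-2648) = 2609/((-4*(-2648))) = 2609/10592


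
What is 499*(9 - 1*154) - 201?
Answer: -72556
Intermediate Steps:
499*(9 - 1*154) - 201 = 499*(9 - 154) - 201 = 499*(-145) - 201 = -72355 - 201 = -72556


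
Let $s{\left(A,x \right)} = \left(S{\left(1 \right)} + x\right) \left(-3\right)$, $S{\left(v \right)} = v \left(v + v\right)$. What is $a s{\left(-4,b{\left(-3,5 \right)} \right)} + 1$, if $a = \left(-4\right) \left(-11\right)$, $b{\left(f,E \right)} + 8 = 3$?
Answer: $397$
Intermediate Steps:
$S{\left(v \right)} = 2 v^{2}$ ($S{\left(v \right)} = v 2 v = 2 v^{2}$)
$b{\left(f,E \right)} = -5$ ($b{\left(f,E \right)} = -8 + 3 = -5$)
$s{\left(A,x \right)} = -6 - 3 x$ ($s{\left(A,x \right)} = \left(2 \cdot 1^{2} + x\right) \left(-3\right) = \left(2 \cdot 1 + x\right) \left(-3\right) = \left(2 + x\right) \left(-3\right) = -6 - 3 x$)
$a = 44$
$a s{\left(-4,b{\left(-3,5 \right)} \right)} + 1 = 44 \left(-6 - -15\right) + 1 = 44 \left(-6 + 15\right) + 1 = 44 \cdot 9 + 1 = 396 + 1 = 397$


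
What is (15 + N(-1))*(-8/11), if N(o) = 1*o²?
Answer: -128/11 ≈ -11.636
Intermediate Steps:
N(o) = o²
(15 + N(-1))*(-8/11) = (15 + (-1)²)*(-8/11) = (15 + 1)*(-8*1/11) = 16*(-8/11) = -128/11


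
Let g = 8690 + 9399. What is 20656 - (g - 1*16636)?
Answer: 19203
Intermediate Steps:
g = 18089
20656 - (g - 1*16636) = 20656 - (18089 - 1*16636) = 20656 - (18089 - 16636) = 20656 - 1*1453 = 20656 - 1453 = 19203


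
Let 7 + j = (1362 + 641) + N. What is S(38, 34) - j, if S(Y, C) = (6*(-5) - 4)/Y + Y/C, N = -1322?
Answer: -217630/323 ≈ -673.78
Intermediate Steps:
S(Y, C) = -34/Y + Y/C (S(Y, C) = (-30 - 4)/Y + Y/C = -34/Y + Y/C)
j = 674 (j = -7 + ((1362 + 641) - 1322) = -7 + (2003 - 1322) = -7 + 681 = 674)
S(38, 34) - j = (-34/38 + 38/34) - 1*674 = (-34*1/38 + 38*(1/34)) - 674 = (-17/19 + 19/17) - 674 = 72/323 - 674 = -217630/323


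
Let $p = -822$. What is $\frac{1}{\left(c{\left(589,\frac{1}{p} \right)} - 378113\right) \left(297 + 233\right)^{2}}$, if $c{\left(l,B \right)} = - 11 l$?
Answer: $- \frac{1}{108031892800} \approx -9.2565 \cdot 10^{-12}$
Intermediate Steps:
$\frac{1}{\left(c{\left(589,\frac{1}{p} \right)} - 378113\right) \left(297 + 233\right)^{2}} = \frac{1}{\left(\left(-11\right) 589 - 378113\right) \left(297 + 233\right)^{2}} = \frac{1}{\left(-6479 - 378113\right) 530^{2}} = \frac{1}{\left(-384592\right) 280900} = \left(- \frac{1}{384592}\right) \frac{1}{280900} = - \frac{1}{108031892800}$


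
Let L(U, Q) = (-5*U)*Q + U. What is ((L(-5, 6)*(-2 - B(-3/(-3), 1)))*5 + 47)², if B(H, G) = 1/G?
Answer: 4528384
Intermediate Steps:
L(U, Q) = U - 5*Q*U (L(U, Q) = -5*Q*U + U = U - 5*Q*U)
((L(-5, 6)*(-2 - B(-3/(-3), 1)))*5 + 47)² = (((-5*(1 - 5*6))*(-2 - 1/1))*5 + 47)² = (((-5*(1 - 30))*(-2 - 1*1))*5 + 47)² = (((-5*(-29))*(-2 - 1))*5 + 47)² = ((145*(-3))*5 + 47)² = (-435*5 + 47)² = (-2175 + 47)² = (-2128)² = 4528384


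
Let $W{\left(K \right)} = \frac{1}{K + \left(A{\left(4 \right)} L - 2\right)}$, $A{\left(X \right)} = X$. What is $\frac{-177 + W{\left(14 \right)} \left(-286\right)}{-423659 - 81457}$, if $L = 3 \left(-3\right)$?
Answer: $\frac{1981}{6061392} \approx 0.00032682$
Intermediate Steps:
$L = -9$
$W{\left(K \right)} = \frac{1}{-38 + K}$ ($W{\left(K \right)} = \frac{1}{K + \left(4 \left(-9\right) - 2\right)} = \frac{1}{K - 38} = \frac{1}{-38 + K}$)
$\frac{-177 + W{\left(14 \right)} \left(-286\right)}{-423659 - 81457} = \frac{-177 + \frac{1}{-38 + 14} \left(-286\right)}{-423659 - 81457} = \frac{-177 + \frac{1}{-24} \left(-286\right)}{-505116} = \left(-177 - - \frac{143}{12}\right) \left(- \frac{1}{505116}\right) = \left(-177 + \frac{143}{12}\right) \left(- \frac{1}{505116}\right) = \left(- \frac{1981}{12}\right) \left(- \frac{1}{505116}\right) = \frac{1981}{6061392}$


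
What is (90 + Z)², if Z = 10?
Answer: 10000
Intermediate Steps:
(90 + Z)² = (90 + 10)² = 100² = 10000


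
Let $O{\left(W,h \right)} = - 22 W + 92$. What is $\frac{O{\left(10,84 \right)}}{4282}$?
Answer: $- \frac{64}{2141} \approx -0.029893$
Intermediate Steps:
$O{\left(W,h \right)} = 92 - 22 W$
$\frac{O{\left(10,84 \right)}}{4282} = \frac{92 - 220}{4282} = \left(92 - 220\right) \frac{1}{4282} = \left(-128\right) \frac{1}{4282} = - \frac{64}{2141}$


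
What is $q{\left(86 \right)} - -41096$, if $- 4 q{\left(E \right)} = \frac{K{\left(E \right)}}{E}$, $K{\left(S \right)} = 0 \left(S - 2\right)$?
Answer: $41096$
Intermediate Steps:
$K{\left(S \right)} = 0$ ($K{\left(S \right)} = 0 \left(-2 + S\right) = 0$)
$q{\left(E \right)} = 0$ ($q{\left(E \right)} = - \frac{0 \frac{1}{E}}{4} = \left(- \frac{1}{4}\right) 0 = 0$)
$q{\left(86 \right)} - -41096 = 0 - -41096 = 0 + 41096 = 41096$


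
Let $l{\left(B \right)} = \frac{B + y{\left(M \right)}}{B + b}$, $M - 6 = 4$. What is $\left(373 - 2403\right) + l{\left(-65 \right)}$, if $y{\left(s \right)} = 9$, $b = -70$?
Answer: $- \frac{273994}{135} \approx -2029.6$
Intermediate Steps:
$M = 10$ ($M = 6 + 4 = 10$)
$l{\left(B \right)} = \frac{9 + B}{-70 + B}$ ($l{\left(B \right)} = \frac{B + 9}{B - 70} = \frac{9 + B}{-70 + B}$)
$\left(373 - 2403\right) + l{\left(-65 \right)} = \left(373 - 2403\right) + \frac{9 - 65}{-70 - 65} = \left(373 - 2403\right) + \frac{1}{-135} \left(-56\right) = -2030 - - \frac{56}{135} = -2030 + \frac{56}{135} = - \frac{273994}{135}$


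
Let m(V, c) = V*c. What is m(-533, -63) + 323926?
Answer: 357505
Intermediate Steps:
m(-533, -63) + 323926 = -533*(-63) + 323926 = 33579 + 323926 = 357505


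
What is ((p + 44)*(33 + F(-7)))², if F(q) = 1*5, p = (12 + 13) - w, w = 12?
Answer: 4691556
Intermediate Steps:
p = 13 (p = (12 + 13) - 1*12 = 25 - 12 = 13)
F(q) = 5
((p + 44)*(33 + F(-7)))² = ((13 + 44)*(33 + 5))² = (57*38)² = 2166² = 4691556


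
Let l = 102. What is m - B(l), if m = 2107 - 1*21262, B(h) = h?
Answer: -19257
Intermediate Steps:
m = -19155 (m = 2107 - 21262 = -19155)
m - B(l) = -19155 - 1*102 = -19155 - 102 = -19257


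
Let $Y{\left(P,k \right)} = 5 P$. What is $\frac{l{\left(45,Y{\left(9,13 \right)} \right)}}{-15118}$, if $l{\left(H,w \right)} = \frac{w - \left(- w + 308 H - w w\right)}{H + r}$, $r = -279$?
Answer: $- \frac{1305}{393068} \approx -0.00332$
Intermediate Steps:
$l{\left(H,w \right)} = \frac{w^{2} - 308 H + 2 w}{-279 + H}$ ($l{\left(H,w \right)} = \frac{w - \left(- w + 308 H - w w\right)}{H - 279} = \frac{w - \left(- w - w^{2} + 308 H\right)}{-279 + H} = \frac{w + \left(w + w^{2} - 308 H\right)}{-279 + H} = \frac{w^{2} - 308 H + 2 w}{-279 + H}$)
$\frac{l{\left(45,Y{\left(9,13 \right)} \right)}}{-15118} = \frac{\frac{1}{-279 + 45} \left(\left(5 \cdot 9\right)^{2} - 13860 + 2 \cdot 5 \cdot 9\right)}{-15118} = \frac{45^{2} - 13860 + 2 \cdot 45}{-234} \left(- \frac{1}{15118}\right) = - \frac{2025 - 13860 + 90}{234} \left(- \frac{1}{15118}\right) = \left(- \frac{1}{234}\right) \left(-11745\right) \left(- \frac{1}{15118}\right) = \frac{1305}{26} \left(- \frac{1}{15118}\right) = - \frac{1305}{393068}$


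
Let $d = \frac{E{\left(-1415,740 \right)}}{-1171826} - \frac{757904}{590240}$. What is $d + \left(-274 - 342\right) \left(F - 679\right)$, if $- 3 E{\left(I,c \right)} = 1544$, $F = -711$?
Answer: $\frac{7931582855415827}{9263284530} \approx 8.5624 \cdot 10^{5}$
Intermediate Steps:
$E{\left(I,c \right)} = - \frac{1544}{3}$ ($E{\left(I,c \right)} = \left(- \frac{1}{3}\right) 1544 = - \frac{1544}{3}$)
$d = - \frac{11890551373}{9263284530}$ ($d = - \frac{1544}{3 \left(-1171826\right)} - \frac{757904}{590240} = \left(- \frac{1544}{3}\right) \left(- \frac{1}{1171826}\right) - \frac{6767}{5270} = \frac{772}{1757739} - \frac{6767}{5270} = - \frac{11890551373}{9263284530} \approx -1.2836$)
$d + \left(-274 - 342\right) \left(F - 679\right) = - \frac{11890551373}{9263284530} + \left(-274 - 342\right) \left(-711 - 679\right) = - \frac{11890551373}{9263284530} - -856240 = - \frac{11890551373}{9263284530} + 856240 = \frac{7931582855415827}{9263284530}$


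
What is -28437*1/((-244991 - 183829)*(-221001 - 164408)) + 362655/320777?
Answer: 19978792357286117/17671721198831420 ≈ 1.1306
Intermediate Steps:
-28437*1/((-244991 - 183829)*(-221001 - 164408)) + 362655/320777 = -28437/((-428820*(-385409))) + 362655*(1/320777) = -28437/165271087380 + 362655/320777 = -28437*1/165271087380 + 362655/320777 = -9479/55090362460 + 362655/320777 = 19978792357286117/17671721198831420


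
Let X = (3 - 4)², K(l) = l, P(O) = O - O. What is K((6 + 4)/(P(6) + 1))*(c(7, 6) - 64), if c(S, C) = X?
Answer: -630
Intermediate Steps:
P(O) = 0
X = 1 (X = (-1)² = 1)
c(S, C) = 1
K((6 + 4)/(P(6) + 1))*(c(7, 6) - 64) = ((6 + 4)/(0 + 1))*(1 - 64) = (10/1)*(-63) = (10*1)*(-63) = 10*(-63) = -630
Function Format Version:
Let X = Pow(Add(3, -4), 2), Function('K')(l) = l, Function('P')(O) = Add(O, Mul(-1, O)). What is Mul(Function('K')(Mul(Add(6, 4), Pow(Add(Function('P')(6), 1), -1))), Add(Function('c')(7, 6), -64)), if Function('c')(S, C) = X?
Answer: -630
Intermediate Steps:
Function('P')(O) = 0
X = 1 (X = Pow(-1, 2) = 1)
Function('c')(S, C) = 1
Mul(Function('K')(Mul(Add(6, 4), Pow(Add(Function('P')(6), 1), -1))), Add(Function('c')(7, 6), -64)) = Mul(Mul(Add(6, 4), Pow(Add(0, 1), -1)), Add(1, -64)) = Mul(Mul(10, Pow(1, -1)), -63) = Mul(Mul(10, 1), -63) = Mul(10, -63) = -630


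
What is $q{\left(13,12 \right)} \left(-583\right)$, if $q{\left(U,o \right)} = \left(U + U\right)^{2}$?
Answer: $-394108$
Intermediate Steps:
$q{\left(U,o \right)} = 4 U^{2}$ ($q{\left(U,o \right)} = \left(2 U\right)^{2} = 4 U^{2}$)
$q{\left(13,12 \right)} \left(-583\right) = 4 \cdot 13^{2} \left(-583\right) = 4 \cdot 169 \left(-583\right) = 676 \left(-583\right) = -394108$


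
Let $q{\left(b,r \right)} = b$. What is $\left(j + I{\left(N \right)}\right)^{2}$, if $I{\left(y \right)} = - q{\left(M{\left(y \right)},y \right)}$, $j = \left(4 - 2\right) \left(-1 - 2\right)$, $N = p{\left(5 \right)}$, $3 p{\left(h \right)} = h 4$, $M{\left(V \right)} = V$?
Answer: $\frac{1444}{9} \approx 160.44$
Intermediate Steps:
$p{\left(h \right)} = \frac{4 h}{3}$ ($p{\left(h \right)} = \frac{h 4}{3} = \frac{4 h}{3}$)
$N = \frac{20}{3}$ ($N = \frac{4}{3} \cdot 5 = \frac{20}{3} \approx 6.6667$)
$j = -6$ ($j = 2 \left(-3\right) = -6$)
$I{\left(y \right)} = - y$
$\left(j + I{\left(N \right)}\right)^{2} = \left(-6 - \frac{20}{3}\right)^{2} = \left(- \frac{38}{3}\right)^{2} = \frac{1444}{9}$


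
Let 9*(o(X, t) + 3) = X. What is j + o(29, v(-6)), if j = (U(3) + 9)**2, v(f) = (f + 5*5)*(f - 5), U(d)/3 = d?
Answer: 2918/9 ≈ 324.22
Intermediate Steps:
U(d) = 3*d
v(f) = (-5 + f)*(25 + f) (v(f) = (f + 25)*(-5 + f) = (25 + f)*(-5 + f) = (-5 + f)*(25 + f))
o(X, t) = -3 + X/9
j = 324 (j = (3*3 + 9)**2 = (9 + 9)**2 = 18**2 = 324)
j + o(29, v(-6)) = 324 + (-3 + (1/9)*29) = 324 + (-3 + 29/9) = 324 + 2/9 = 2918/9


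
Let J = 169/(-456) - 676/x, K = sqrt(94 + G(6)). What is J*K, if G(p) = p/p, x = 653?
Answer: -418613*sqrt(95)/297768 ≈ -13.702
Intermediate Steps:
G(p) = 1
K = sqrt(95) (K = sqrt(94 + 1) = sqrt(95) ≈ 9.7468)
J = -418613/297768 (J = 169/(-456) - 676/653 = 169*(-1/456) - 676*1/653 = -169/456 - 676/653 = -418613/297768 ≈ -1.4058)
J*K = -418613*sqrt(95)/297768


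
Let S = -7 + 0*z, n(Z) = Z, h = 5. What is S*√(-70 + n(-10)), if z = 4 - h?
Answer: -28*I*√5 ≈ -62.61*I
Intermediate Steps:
z = -1 (z = 4 - 1*5 = 4 - 5 = -1)
S = -7 (S = -7 + 0*(-1) = -7 + 0 = -7)
S*√(-70 + n(-10)) = -7*√(-70 - 10) = -28*I*√5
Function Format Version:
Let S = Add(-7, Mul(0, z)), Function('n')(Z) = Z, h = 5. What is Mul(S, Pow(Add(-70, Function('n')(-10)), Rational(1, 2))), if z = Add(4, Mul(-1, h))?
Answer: Mul(-28, I, Pow(5, Rational(1, 2))) ≈ Mul(-62.610, I)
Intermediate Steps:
z = -1 (z = Add(4, Mul(-1, 5)) = Add(4, -5) = -1)
S = -7 (S = Add(-7, Mul(0, -1)) = Add(-7, 0) = -7)
Mul(S, Pow(Add(-70, Function('n')(-10)), Rational(1, 2))) = Mul(-7, Pow(Add(-70, -10), Rational(1, 2))) = Mul(-7, Pow(-80, Rational(1, 2))) = Mul(-7, Mul(4, I, Pow(5, Rational(1, 2)))) = Mul(-28, I, Pow(5, Rational(1, 2)))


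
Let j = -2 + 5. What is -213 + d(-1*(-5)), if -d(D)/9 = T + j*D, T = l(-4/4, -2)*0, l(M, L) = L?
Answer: -348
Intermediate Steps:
T = 0 (T = -2*0 = 0)
j = 3
d(D) = -27*D (d(D) = -9*(0 + 3*D) = -27*D)
-213 + d(-1*(-5)) = -213 - (-27)*(-5) = -213 - 27*5 = -213 - 135 = -348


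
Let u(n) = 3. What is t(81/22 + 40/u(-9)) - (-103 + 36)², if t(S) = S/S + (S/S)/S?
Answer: -5039958/1123 ≈ -4487.9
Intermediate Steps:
t(S) = 1 + 1/S
t(81/22 + 40/u(-9)) - (-103 + 36)² = (1 + (81/22 + 40/3))/(81/22 + 40/3) - (-103 + 36)² = (1 + (81*(1/22) + 40*(⅓)))/(81*(1/22) + 40*(⅓)) - 1*(-67)² = (1 + (81/22 + 40/3))/(81/22 + 40/3) - 1*4489 = (1 + 1123/66)/(1123/66) - 4489 = (66/1123)*(1189/66) - 4489 = 1189/1123 - 4489 = -5039958/1123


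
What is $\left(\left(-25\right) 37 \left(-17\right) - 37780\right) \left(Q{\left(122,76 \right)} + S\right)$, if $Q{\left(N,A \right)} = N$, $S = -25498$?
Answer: $559667680$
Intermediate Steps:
$\left(\left(-25\right) 37 \left(-17\right) - 37780\right) \left(Q{\left(122,76 \right)} + S\right) = \left(\left(-25\right) 37 \left(-17\right) - 37780\right) \left(122 - 25498\right) = \left(\left(-925\right) \left(-17\right) - 37780\right) \left(-25376\right) = \left(15725 - 37780\right) \left(-25376\right) = \left(-22055\right) \left(-25376\right) = 559667680$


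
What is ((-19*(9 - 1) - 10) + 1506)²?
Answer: 1806336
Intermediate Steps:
((-19*(9 - 1) - 10) + 1506)² = ((-19*8 - 10) + 1506)² = ((-152 - 10) + 1506)² = (-162 + 1506)² = 1344² = 1806336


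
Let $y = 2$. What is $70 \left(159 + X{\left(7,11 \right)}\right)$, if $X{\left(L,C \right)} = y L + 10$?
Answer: $12810$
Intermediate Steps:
$X{\left(L,C \right)} = 10 + 2 L$ ($X{\left(L,C \right)} = 2 L + 10 = 10 + 2 L$)
$70 \left(159 + X{\left(7,11 \right)}\right) = 70 \left(159 + \left(10 + 2 \cdot 7\right)\right) = 70 \left(159 + \left(10 + 14\right)\right) = 70 \left(159 + 24\right) = 70 \cdot 183 = 12810$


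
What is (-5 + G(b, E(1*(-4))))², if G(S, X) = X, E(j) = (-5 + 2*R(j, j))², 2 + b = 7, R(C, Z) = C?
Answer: 26896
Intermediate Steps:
b = 5 (b = -2 + 7 = 5)
E(j) = (-5 + 2*j)²
(-5 + G(b, E(1*(-4))))² = (-5 + (-5 + 2*(1*(-4)))²)² = (-5 + (-5 + 2*(-4))²)² = (-5 + (-5 - 8)²)² = (-5 + (-13)²)² = (-5 + 169)² = 164² = 26896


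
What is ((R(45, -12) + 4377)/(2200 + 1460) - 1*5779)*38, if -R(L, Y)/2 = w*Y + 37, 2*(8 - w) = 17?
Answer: -401790131/1830 ≈ -2.1956e+5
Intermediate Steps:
w = -1/2 (w = 8 - 1/2*17 = 8 - 17/2 = -1/2 ≈ -0.50000)
R(L, Y) = -74 + Y (R(L, Y) = -2*(-Y/2 + 37) = -2*(37 - Y/2) = -74 + Y)
((R(45, -12) + 4377)/(2200 + 1460) - 1*5779)*38 = (((-74 - 12) + 4377)/(2200 + 1460) - 1*5779)*38 = ((-86 + 4377)/3660 - 5779)*38 = (4291*(1/3660) - 5779)*38 = (4291/3660 - 5779)*38 = -21146849/3660*38 = -401790131/1830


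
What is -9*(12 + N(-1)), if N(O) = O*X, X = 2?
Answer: -90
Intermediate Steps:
N(O) = 2*O (N(O) = O*2 = 2*O)
-9*(12 + N(-1)) = -9*(12 + 2*(-1)) = -9*(12 - 2) = -9*10 = -90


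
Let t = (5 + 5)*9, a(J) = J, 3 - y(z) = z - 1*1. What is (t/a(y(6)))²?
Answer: 2025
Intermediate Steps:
y(z) = 4 - z (y(z) = 3 - (z - 1*1) = 3 - (z - 1) = 3 - (-1 + z) = 3 + (1 - z) = 4 - z)
t = 90 (t = 10*9 = 90)
(t/a(y(6)))² = (90/(4 - 1*6))² = (90/(4 - 6))² = (90/(-2))² = (90*(-½))² = (-45)² = 2025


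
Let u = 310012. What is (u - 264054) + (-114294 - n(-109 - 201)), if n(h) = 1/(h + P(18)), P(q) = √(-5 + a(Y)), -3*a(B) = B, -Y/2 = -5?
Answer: -3940595254/57665 + I*√3/57665 ≈ -68336.0 + 3.0036e-5*I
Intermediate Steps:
Y = 10 (Y = -2*(-5) = 10)
a(B) = -B/3
P(q) = 5*I*√3/3 (P(q) = √(-5 - ⅓*10) = √(-5 - 10/3) = √(-25/3) = 5*I*√3/3)
n(h) = 1/(h + 5*I*√3/3)
(u - 264054) + (-114294 - n(-109 - 201)) = (310012 - 264054) + (-114294 - 3/(3*(-109 - 201) + 5*I*√3)) = 45958 + (-114294 - 3/(3*(-310) + 5*I*√3)) = 45958 + (-114294 - 3/(-930 + 5*I*√3)) = -68336 - 3/(-930 + 5*I*√3)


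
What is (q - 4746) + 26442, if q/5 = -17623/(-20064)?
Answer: 435396659/20064 ≈ 21700.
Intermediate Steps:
q = 88115/20064 (q = 5*(-17623/(-20064)) = 5*(-17623*(-1/20064)) = 5*(17623/20064) = 88115/20064 ≈ 4.3917)
(q - 4746) + 26442 = (88115/20064 - 4746) + 26442 = -95135629/20064 + 26442 = 435396659/20064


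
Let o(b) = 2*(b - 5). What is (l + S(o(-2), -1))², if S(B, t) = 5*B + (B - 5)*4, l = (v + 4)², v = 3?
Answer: 9409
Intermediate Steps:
o(b) = -10 + 2*b (o(b) = 2*(-5 + b) = -10 + 2*b)
l = 49 (l = (3 + 4)² = 7² = 49)
S(B, t) = -20 + 9*B (S(B, t) = 5*B + (-5 + B)*4 = 5*B + (-20 + 4*B) = -20 + 9*B)
(l + S(o(-2), -1))² = (49 + (-20 + 9*(-10 + 2*(-2))))² = (49 + (-20 + 9*(-10 - 4)))² = (49 + (-20 + 9*(-14)))² = (49 + (-20 - 126))² = (49 - 146)² = (-97)² = 9409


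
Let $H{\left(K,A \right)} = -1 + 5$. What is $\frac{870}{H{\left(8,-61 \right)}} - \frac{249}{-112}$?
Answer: $\frac{24609}{112} \approx 219.72$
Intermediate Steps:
$H{\left(K,A \right)} = 4$
$\frac{870}{H{\left(8,-61 \right)}} - \frac{249}{-112} = \frac{870}{4} - \frac{249}{-112} = 870 \cdot \frac{1}{4} - - \frac{249}{112} = \frac{435}{2} + \frac{249}{112} = \frac{24609}{112}$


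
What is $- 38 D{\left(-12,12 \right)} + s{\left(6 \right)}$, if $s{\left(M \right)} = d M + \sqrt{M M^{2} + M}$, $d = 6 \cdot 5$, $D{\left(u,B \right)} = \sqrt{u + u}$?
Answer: $180 + \sqrt{222} - 76 i \sqrt{6} \approx 194.9 - 186.16 i$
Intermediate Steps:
$D{\left(u,B \right)} = \sqrt{2} \sqrt{u}$ ($D{\left(u,B \right)} = \sqrt{2 u} = \sqrt{2} \sqrt{u}$)
$d = 30$
$s{\left(M \right)} = \sqrt{M + M^{3}} + 30 M$ ($s{\left(M \right)} = 30 M + \sqrt{M M^{2} + M} = 30 M + \sqrt{M^{3} + M} = 30 M + \sqrt{M + M^{3}} = \sqrt{M + M^{3}} + 30 M$)
$- 38 D{\left(-12,12 \right)} + s{\left(6 \right)} = - 38 \sqrt{2} \sqrt{-12} + \left(\sqrt{6 + 6^{3}} + 30 \cdot 6\right) = - 38 \sqrt{2} \cdot 2 i \sqrt{3} + \left(\sqrt{6 + 216} + 180\right) = - 38 \cdot 2 i \sqrt{6} + \left(\sqrt{222} + 180\right) = - 76 i \sqrt{6} + \left(180 + \sqrt{222}\right) = 180 + \sqrt{222} - 76 i \sqrt{6}$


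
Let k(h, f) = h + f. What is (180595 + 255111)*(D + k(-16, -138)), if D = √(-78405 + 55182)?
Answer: -67098724 + 435706*I*√23223 ≈ -6.7099e+7 + 6.6398e+7*I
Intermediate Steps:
k(h, f) = f + h
D = I*√23223 (D = √(-23223) = I*√23223 ≈ 152.39*I)
(180595 + 255111)*(D + k(-16, -138)) = (180595 + 255111)*(I*√23223 + (-138 - 16)) = 435706*(I*√23223 - 154) = 435706*(-154 + I*√23223) = -67098724 + 435706*I*√23223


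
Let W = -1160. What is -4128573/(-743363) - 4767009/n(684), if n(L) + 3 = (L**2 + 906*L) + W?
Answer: 72434708478/62122102547 ≈ 1.1660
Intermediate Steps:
n(L) = -1163 + L**2 + 906*L (n(L) = -3 + ((L**2 + 906*L) - 1160) = -3 + (-1160 + L**2 + 906*L) = -1163 + L**2 + 906*L)
-4128573/(-743363) - 4767009/n(684) = -4128573/(-743363) - 4767009/(-1163 + 684**2 + 906*684) = -4128573*(-1/743363) - 4767009/(-1163 + 467856 + 619704) = 4128573/743363 - 4767009/1086397 = 4128573/743363 - 4767009*1/1086397 = 4128573/743363 - 366693/83569 = 72434708478/62122102547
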